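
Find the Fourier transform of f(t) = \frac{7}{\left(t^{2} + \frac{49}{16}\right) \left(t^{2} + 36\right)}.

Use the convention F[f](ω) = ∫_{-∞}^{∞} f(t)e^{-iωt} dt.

F(ω) = - \frac{56 \pi e^{- 6 \left|{\omega}\right|}}{1581} + \frac{64 \pi e^{- \frac{7 \left|{\omega}\right|}{4}}}{527}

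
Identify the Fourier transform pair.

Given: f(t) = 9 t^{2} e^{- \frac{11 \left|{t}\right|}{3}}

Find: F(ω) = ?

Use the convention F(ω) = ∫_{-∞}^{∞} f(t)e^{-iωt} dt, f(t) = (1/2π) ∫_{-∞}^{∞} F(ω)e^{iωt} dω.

F(ω) = \frac{10692 \left(121 - 27 \omega^{2}\right)}{\left(9 \omega^{2} + 121\right)^{3}}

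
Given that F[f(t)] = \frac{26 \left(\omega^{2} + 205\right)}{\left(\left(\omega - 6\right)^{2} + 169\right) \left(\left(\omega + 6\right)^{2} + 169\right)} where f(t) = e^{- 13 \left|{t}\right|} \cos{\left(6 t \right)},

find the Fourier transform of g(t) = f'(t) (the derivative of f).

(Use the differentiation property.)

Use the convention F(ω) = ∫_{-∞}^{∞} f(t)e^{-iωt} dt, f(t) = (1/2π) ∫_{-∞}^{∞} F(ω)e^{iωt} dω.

F[g](ω) = \frac{26 i \omega \left(\omega^{2} + 205\right)}{\omega^{4} + 266 \omega^{2} + 42025}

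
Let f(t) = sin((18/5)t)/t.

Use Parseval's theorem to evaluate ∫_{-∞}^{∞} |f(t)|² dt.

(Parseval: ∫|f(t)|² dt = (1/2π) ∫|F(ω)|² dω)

∫|f(t)|² dt = \frac{18 \pi}{5}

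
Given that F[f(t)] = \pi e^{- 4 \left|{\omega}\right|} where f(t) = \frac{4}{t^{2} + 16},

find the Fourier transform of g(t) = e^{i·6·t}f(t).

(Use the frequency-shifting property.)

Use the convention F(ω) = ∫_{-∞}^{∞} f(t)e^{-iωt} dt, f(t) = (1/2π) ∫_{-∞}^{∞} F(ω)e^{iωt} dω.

F[g](ω) = \pi e^{- 4 \left|{\omega - 6}\right|}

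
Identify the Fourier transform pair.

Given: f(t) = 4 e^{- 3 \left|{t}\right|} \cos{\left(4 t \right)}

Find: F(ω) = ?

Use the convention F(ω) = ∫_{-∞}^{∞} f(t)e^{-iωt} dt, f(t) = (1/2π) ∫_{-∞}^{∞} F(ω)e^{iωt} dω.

F(ω) = \frac{24 \left(\omega^{2} + 25\right)}{\omega^{4} - 14 \omega^{2} + 625}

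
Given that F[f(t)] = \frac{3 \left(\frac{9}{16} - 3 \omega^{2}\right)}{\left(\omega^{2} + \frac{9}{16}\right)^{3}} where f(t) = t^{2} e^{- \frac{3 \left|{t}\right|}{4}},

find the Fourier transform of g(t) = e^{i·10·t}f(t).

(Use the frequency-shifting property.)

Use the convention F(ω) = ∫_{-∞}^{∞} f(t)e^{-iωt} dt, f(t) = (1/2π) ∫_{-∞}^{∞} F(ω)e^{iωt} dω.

F[g](ω) = \frac{2304 \left(3 - 16 \left(\omega - 10\right)^{2}\right)}{\left(16 \left(\omega - 10\right)^{2} + 9\right)^{3}}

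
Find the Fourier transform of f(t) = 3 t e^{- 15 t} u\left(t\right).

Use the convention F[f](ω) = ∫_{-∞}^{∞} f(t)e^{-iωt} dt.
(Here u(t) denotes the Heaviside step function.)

F(ω) = \frac{3}{\left(i \omega + 15\right)^{2}}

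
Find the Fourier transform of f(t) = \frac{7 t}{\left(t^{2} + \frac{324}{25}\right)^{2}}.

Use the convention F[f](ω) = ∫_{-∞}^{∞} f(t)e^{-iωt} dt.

F(ω) = - \frac{35 i \pi \omega e^{- \frac{18 \left|{\omega}\right|}{5}}}{36}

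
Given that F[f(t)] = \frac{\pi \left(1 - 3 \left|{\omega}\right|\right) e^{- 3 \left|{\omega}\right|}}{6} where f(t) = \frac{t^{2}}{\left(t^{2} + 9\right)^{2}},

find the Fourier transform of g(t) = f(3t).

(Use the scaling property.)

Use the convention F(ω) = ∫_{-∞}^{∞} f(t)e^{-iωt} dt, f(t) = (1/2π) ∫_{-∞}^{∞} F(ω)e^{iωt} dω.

F[g](ω) = \frac{\pi \left(1 - \left|{\omega}\right|\right) e^{- \left|{\omega}\right|}}{18}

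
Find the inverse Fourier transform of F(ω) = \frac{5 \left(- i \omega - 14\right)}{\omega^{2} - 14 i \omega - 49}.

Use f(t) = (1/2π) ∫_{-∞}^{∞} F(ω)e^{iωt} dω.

f(t) = 5 \left(7 t + 1\right) e^{- 7 t} u\left(t\right)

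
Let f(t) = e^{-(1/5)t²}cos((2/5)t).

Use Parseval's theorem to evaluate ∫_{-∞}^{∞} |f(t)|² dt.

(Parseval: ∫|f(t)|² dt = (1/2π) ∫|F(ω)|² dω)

∫|f(t)|² dt = \frac{\sqrt{10} \sqrt{\pi} \left(1 + e^{\frac{2}{5}}\right)}{4 e^{\frac{2}{5}}}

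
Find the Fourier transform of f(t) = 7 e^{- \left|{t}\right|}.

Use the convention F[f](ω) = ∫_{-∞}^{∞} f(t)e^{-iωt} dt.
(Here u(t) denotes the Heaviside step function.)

F(ω) = \frac{14}{\omega^{2} + 1}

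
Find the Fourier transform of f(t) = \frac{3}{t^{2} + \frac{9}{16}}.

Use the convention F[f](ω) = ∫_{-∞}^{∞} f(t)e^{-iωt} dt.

F(ω) = 4 \pi e^{- \frac{3 \left|{\omega}\right|}{4}}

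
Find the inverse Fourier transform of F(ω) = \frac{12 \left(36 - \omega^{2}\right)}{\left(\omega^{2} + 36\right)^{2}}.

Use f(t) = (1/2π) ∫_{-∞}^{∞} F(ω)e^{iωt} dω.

f(t) = 6 e^{- 6 \left|{t}\right|} \left|{t}\right|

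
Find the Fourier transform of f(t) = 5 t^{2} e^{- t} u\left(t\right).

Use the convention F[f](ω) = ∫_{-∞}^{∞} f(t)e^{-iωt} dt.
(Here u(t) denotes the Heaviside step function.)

F(ω) = \frac{10}{\left(i \omega + 1\right)^{3}}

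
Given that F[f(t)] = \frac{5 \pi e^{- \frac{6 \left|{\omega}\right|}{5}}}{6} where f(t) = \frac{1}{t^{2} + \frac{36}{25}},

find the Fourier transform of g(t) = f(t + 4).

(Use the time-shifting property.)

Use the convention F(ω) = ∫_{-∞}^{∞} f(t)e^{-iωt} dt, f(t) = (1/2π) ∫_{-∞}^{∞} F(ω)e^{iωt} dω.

F[g](ω) = \frac{5 \pi e^{4 i \omega - \frac{6 \left|{\omega}\right|}{5}}}{6}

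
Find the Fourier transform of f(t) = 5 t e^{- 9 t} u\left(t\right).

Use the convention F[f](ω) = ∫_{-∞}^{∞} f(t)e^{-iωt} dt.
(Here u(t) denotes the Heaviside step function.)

F(ω) = \frac{5}{\left(i \omega + 9\right)^{2}}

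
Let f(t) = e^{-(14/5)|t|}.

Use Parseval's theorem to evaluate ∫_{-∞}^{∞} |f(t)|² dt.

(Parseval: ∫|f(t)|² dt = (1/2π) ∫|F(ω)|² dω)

∫|f(t)|² dt = \frac{5}{14}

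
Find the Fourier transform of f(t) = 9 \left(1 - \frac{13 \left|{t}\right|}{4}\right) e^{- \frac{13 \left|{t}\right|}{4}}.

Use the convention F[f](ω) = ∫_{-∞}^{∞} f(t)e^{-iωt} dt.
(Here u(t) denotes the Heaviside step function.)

F(ω) = \frac{29952 \omega^{2}}{\left(16 \omega^{2} + 169\right)^{2}}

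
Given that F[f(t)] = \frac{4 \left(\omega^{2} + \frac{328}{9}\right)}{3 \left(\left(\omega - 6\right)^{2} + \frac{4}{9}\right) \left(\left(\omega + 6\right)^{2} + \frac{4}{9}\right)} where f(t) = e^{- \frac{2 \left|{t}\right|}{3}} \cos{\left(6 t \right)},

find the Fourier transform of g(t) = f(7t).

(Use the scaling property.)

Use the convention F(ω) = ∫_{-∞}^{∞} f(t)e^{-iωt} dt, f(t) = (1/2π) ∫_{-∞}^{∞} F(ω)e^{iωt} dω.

F[g](ω) = \frac{84 \left(9 \omega^{2} + 16072\right)}{81 \omega^{4} - 282240 \omega^{2} + 258309184}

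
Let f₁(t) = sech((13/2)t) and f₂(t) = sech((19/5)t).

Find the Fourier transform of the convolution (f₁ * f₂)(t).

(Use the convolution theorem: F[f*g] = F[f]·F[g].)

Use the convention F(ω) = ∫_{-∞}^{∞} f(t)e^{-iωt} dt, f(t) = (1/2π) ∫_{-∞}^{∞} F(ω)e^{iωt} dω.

F[f₁*f₂](ω) = \frac{10 \pi^{2}}{247 \cosh{\left(\frac{\pi \omega}{13} \right)} \cosh{\left(\frac{5 \pi \omega}{38} \right)}}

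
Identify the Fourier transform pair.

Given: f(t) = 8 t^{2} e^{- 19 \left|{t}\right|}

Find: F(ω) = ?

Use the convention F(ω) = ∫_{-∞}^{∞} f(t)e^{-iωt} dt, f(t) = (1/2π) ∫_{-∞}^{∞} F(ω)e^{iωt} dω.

F(ω) = \frac{608 \left(361 - 3 \omega^{2}\right)}{\left(\omega^{2} + 361\right)^{3}}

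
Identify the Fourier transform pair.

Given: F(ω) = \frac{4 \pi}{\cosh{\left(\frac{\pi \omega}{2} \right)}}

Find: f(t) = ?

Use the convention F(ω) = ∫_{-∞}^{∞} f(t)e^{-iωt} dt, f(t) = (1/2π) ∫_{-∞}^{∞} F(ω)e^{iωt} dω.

f(t) = \frac{4}{\cosh{\left(t \right)}}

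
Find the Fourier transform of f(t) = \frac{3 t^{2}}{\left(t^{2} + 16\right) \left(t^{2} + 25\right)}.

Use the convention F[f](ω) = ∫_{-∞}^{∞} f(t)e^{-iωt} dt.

F(ω) = \frac{\pi \left(5 - 4 e^{\left|{\omega}\right|}\right) e^{- 5 \left|{\omega}\right|}}{3}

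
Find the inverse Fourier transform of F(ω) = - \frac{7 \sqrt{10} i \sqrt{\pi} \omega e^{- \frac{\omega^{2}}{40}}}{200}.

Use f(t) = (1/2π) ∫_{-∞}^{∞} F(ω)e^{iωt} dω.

f(t) = 7 t e^{- 10 t^{2}}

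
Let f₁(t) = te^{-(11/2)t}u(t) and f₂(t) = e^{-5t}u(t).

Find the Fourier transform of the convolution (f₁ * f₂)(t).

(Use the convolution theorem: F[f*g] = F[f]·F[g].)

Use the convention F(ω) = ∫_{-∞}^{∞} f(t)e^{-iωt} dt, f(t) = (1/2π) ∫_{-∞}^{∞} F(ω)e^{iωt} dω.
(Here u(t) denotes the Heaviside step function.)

F[f₁*f₂](ω) = \frac{4}{\left(i \omega + 5\right) \left(2 i \omega + 11\right)^{2}}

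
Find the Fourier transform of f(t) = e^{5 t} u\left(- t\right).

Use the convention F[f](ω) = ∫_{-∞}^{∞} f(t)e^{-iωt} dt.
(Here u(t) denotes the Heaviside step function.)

F(ω) = \frac{i}{\omega + 5 i}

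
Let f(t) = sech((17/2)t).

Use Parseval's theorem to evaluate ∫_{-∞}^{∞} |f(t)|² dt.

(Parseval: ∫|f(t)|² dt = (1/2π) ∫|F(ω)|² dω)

∫|f(t)|² dt = \frac{4}{17}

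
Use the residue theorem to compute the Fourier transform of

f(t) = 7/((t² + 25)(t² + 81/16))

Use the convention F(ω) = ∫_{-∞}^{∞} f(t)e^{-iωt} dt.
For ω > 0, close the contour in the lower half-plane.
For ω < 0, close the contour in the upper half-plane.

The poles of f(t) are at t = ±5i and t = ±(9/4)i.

Let g(z) = f(z)e^{-iωz}; for large |z| the factor e^{-iωz} decays in the lower half-plane when ω > 0 and in the upper half-plane when ω < 0.

Case ω > 0 (lower half-plane, clockwise contour ⇒ F(ω) = -2πi·ΣRes):
  Res_{z = - 5 i} g(z) = - \frac{56 i e^{- 5 \omega}}{1595}
  Res_{z = - \frac{9 i}{4}} g(z) = \frac{224 i e^{- \frac{9 \omega}{4}}}{2871}
  F(ω) = -2πi·ΣRes = - \frac{112 \pi e^{- 5 \omega}}{1595} + \frac{448 \pi e^{- \frac{9 \omega}{4}}}{2871}

Case ω < 0 (upper half-plane, counterclockwise contour ⇒ F(ω) = +2πi·ΣRes):
  Res_{z = 5 i} g(z) = \frac{56 i e^{5 \omega}}{1595}
  Res_{z = \frac{9 i}{4}} g(z) = - \frac{224 i e^{\frac{9 \omega}{4}}}{2871}
  F(ω) = 2πi·ΣRes = \frac{112 \pi \left(20 e^{\frac{9 \omega}{4}} - 9 e^{5 \omega}\right)}{14355}

Both cases combine into a single formula in |ω|:

F(ω) = - \frac{112 \pi e^{- 5 \left|{\omega}\right|}}{1595} + \frac{448 \pi e^{- \frac{9 \left|{\omega}\right|}{4}}}{2871}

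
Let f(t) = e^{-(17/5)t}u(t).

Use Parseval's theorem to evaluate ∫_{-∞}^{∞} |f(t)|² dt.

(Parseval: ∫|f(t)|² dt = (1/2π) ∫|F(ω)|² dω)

∫|f(t)|² dt = \frac{5}{34}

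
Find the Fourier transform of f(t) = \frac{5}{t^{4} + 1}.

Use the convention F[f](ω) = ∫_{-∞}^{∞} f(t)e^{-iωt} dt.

F(ω) = 5 \pi e^{- \frac{\sqrt{2} \left|{\omega}\right|}{2}} \sin{\left(\frac{\sqrt{2} \left|{\omega}\right|}{2} + \frac{\pi}{4} \right)}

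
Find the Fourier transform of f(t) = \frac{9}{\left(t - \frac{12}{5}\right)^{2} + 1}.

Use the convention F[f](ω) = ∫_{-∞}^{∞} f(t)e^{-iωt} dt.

F(ω) = 9 \pi e^{- \frac{12 i \omega}{5} - \left|{\omega}\right|}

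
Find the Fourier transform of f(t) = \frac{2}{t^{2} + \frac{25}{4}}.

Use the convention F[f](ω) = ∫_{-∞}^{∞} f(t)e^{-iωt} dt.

F(ω) = \frac{4 \pi e^{- \frac{5 \left|{\omega}\right|}{2}}}{5}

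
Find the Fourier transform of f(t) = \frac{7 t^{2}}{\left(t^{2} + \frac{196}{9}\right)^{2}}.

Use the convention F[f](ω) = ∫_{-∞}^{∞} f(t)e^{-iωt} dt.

F(ω) = \frac{\pi \left(3 - 14 \left|{\omega}\right|\right) e^{- \frac{14 \left|{\omega}\right|}{3}}}{4}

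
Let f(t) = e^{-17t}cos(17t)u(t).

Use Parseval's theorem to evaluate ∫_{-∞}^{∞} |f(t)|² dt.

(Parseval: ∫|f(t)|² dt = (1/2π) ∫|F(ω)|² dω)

∫|f(t)|² dt = \frac{3}{136}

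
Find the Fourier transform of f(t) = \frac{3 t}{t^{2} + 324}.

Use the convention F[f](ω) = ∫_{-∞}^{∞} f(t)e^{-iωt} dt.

F(ω) = - 3 i \pi e^{- 18 \left|{\omega}\right|} \operatorname{sign}{\left(\omega \right)}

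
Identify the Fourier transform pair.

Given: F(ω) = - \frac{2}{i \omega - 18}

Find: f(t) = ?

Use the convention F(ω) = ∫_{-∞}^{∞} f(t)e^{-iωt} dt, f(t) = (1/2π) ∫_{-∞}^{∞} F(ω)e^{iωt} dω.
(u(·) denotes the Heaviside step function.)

f(t) = 2 e^{18 t} u\left(- t\right)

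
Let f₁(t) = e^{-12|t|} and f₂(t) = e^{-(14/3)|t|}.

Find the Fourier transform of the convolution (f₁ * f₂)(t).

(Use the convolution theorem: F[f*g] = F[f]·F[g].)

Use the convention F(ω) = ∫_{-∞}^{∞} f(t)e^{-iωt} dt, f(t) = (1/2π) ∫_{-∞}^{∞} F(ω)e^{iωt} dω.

F[f₁*f₂](ω) = \frac{2016}{\left(\omega^{2} + 144\right) \left(9 \omega^{2} + 196\right)}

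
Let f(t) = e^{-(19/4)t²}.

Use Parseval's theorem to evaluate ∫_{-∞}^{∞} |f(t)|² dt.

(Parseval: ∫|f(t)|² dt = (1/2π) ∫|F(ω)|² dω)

∫|f(t)|² dt = \frac{\sqrt{38} \sqrt{\pi}}{19}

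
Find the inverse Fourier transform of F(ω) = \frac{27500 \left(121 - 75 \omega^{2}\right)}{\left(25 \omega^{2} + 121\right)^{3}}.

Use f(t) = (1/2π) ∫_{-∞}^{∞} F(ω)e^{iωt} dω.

f(t) = 5 t^{2} e^{- \frac{11 \left|{t}\right|}{5}}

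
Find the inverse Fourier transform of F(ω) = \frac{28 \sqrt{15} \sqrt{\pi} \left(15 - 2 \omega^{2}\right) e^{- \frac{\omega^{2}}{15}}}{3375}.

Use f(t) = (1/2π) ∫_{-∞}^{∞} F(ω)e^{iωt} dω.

f(t) = 7 t^{2} e^{- \frac{15 t^{2}}{4}}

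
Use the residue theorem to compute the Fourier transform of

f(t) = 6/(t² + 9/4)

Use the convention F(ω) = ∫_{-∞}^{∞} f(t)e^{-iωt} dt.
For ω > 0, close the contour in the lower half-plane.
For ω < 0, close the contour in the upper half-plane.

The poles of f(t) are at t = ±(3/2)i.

Let g(z) = f(z)e^{-iωz}; for large |z| the factor e^{-iωz} decays in the lower half-plane when ω > 0 and in the upper half-plane when ω < 0.

Case ω > 0 (lower half-plane, clockwise contour ⇒ F(ω) = -2πi·ΣRes):
  Res_{z = - \frac{3 i}{2}} g(z) = 2 i e^{- \frac{3 \omega}{2}}
  F(ω) = -2πi·ΣRes = 4 \pi e^{- \frac{3 \omega}{2}}

Case ω < 0 (upper half-plane, counterclockwise contour ⇒ F(ω) = +2πi·ΣRes):
  Res_{z = \frac{3 i}{2}} g(z) = - 2 i e^{\frac{3 \omega}{2}}
  F(ω) = 2πi·ΣRes = 4 \pi e^{\frac{3 \omega}{2}}

Both cases combine into a single formula in |ω|:

F(ω) = 4 \pi e^{- \frac{3 \left|{\omega}\right|}{2}}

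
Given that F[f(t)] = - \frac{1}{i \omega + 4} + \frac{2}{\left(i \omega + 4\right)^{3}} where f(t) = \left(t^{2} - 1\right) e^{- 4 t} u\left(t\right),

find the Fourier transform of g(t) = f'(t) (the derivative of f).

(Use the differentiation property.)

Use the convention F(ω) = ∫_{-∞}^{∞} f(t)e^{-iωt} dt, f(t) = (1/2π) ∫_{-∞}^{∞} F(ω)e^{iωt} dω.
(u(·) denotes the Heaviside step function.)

F[g](ω) = \frac{i \omega \left(2 i \omega - \left(i \omega + 4\right)^{3} + 8\right)}{\left(i \omega + 4\right)^{4}}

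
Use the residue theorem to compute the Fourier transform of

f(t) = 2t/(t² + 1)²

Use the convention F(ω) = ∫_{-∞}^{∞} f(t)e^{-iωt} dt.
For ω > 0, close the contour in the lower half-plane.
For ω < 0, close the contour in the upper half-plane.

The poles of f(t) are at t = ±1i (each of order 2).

Let g(z) = f(z)e^{-iωz}; for large |z| the factor e^{-iωz} decays in the lower half-plane when ω > 0 and in the upper half-plane when ω < 0.

Case ω > 0 (lower half-plane, clockwise contour ⇒ F(ω) = -2πi·ΣRes):
  Res_{z = - i} g(z) = \frac{\omega e^{- \omega}}{2} (pole of order 2)
  F(ω) = -2πi·ΣRes = - i \pi \omega e^{- \omega}

Case ω < 0 (upper half-plane, counterclockwise contour ⇒ F(ω) = +2πi·ΣRes):
  Res_{z = i} g(z) = - \frac{\omega e^{\omega}}{2} (pole of order 2)
  F(ω) = 2πi·ΣRes = - i \pi \omega e^{\omega}

Both cases combine into a single formula in |ω|:

F(ω) = - i \pi \omega e^{- \left|{\omega}\right|}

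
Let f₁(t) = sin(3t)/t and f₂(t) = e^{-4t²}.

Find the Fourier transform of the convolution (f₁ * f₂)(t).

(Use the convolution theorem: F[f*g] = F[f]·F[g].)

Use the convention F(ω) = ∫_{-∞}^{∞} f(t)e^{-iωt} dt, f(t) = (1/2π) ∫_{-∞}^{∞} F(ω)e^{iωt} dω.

F[f₁*f₂](ω) = \begin{cases} \frac{\pi^{\frac{3}{2}} e^{- \frac{\omega^{2}}{16}}}{2} & \text{for}\: \omega > -3 \wedge \omega < 3 \\0 & \text{otherwise} \end{cases}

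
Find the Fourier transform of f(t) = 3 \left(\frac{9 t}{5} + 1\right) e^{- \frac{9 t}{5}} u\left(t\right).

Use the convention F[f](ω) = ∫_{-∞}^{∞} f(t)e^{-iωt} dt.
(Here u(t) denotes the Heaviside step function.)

F(ω) = \frac{15 \left(- 5 i \omega - 18\right)}{25 \omega^{2} - 90 i \omega - 81}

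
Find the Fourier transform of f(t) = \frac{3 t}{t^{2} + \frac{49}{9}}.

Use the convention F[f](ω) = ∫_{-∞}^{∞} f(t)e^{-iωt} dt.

F(ω) = - 3 i \pi e^{- \frac{7 \left|{\omega}\right|}{3}} \operatorname{sign}{\left(\omega \right)}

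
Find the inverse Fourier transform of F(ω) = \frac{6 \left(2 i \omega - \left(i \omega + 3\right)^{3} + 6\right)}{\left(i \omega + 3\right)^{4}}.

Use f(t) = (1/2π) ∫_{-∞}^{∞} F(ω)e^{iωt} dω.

f(t) = 6 \left(t^{2} - 1\right) e^{- 3 t} u\left(t\right)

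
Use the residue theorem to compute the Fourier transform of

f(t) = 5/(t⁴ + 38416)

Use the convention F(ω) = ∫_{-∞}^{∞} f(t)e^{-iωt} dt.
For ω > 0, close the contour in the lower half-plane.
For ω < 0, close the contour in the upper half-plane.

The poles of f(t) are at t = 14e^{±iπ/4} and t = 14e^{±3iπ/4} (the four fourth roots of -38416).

Let g(z) = f(z)e^{-iωz}; for large |z| the factor e^{-iωz} decays in the lower half-plane when ω > 0 and in the upper half-plane when ω < 0.

Case ω > 0 (lower half-plane, clockwise contour ⇒ F(ω) = -2πi·ΣRes):
  Res_{z = - 7 \sqrt{2} - 7 \sqrt{2} i} g(z) = \frac{5 \sqrt{2} i \left(1 - i\right) e^{7 \sqrt{2} \omega \left(-1 + i\right)}}{21952}
  Res_{z = 7 \sqrt{2} - 7 \sqrt{2} i} g(z) = \frac{5 \sqrt{2} i \left(1 + i\right) e^{- 7 \sqrt{2} \omega \left(1 + i\right)}}{21952}
  F(ω) = -2πi·ΣRes = \frac{5 \sqrt{2} \pi \left(1 - i\right) \left(e^{14 \sqrt{2} i \omega} + i\right) e^{- 7 \sqrt{2} \omega \left(1 + i\right)}}{10976} = \frac{5 \pi e^{- 7 \sqrt{2} \omega} \sin{\left(7 \sqrt{2} \omega + \frac{\pi}{4} \right)}}{2744}

Case ω < 0 (upper half-plane, counterclockwise contour ⇒ F(ω) = +2πi·ΣRes):
  Res_{z = 7 \sqrt{2} + 7 \sqrt{2} i} g(z) = \frac{5 \sqrt{2} i \left(-1 + i\right) e^{7 \sqrt{2} \omega \left(1 - i\right)}}{21952}
  Res_{z = - 7 \sqrt{2} + 7 \sqrt{2} i} g(z) = \frac{5 \sqrt{2} \left(1 - i\right) e^{7 \sqrt{2} \omega \left(1 + i\right)}}{21952}
  F(ω) = 2πi·ΣRes = - \frac{5 \sqrt{2} i \pi \left(i \left(1 - i\right) e^{7 \sqrt{2} \omega \left(1 - i\right)} - \left(1 - i\right) e^{7 \sqrt{2} \omega \left(1 + i\right)}\right)}{10976} = \frac{5 \pi e^{7 \sqrt{2} \omega} \cos{\left(7 \sqrt{2} \omega + \frac{\pi}{4} \right)}}{2744}

Both cases combine into a single formula in |ω|:

F(ω) = \frac{5 \pi e^{- 7 \sqrt{2} \left|{\omega}\right|} \sin{\left(7 \sqrt{2} \left|{\omega}\right| + \frac{\pi}{4} \right)}}{2744}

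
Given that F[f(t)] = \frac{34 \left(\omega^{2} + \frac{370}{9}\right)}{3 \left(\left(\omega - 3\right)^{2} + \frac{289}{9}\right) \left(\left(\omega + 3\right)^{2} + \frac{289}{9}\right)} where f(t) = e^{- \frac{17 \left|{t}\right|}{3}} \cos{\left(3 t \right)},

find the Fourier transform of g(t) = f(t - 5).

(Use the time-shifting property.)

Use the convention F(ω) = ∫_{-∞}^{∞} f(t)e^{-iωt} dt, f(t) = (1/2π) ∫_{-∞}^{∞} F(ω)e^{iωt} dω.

F[g](ω) = \frac{102 \left(9 \omega^{2} + 370\right) e^{- 5 i \omega}}{81 \omega^{4} + 3744 \omega^{2} + 136900}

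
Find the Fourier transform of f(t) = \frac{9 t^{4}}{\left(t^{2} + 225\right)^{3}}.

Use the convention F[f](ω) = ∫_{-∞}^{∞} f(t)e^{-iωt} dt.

F(ω) = \frac{9 \pi \left(75 \omega^{2} - 25 \left|{\omega}\right| + 1\right) e^{- 15 \left|{\omega}\right|}}{40}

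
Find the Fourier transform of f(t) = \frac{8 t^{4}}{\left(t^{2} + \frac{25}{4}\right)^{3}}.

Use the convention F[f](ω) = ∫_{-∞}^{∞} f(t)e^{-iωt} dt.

F(ω) = \frac{\pi \left(25 \omega^{2} - 50 \left|{\omega}\right| + 12\right) e^{- \frac{5 \left|{\omega}\right|}{2}}}{10}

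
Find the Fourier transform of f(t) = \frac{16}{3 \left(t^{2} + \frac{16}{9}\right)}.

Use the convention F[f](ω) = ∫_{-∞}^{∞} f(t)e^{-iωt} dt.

F(ω) = 4 \pi e^{- \frac{4 \left|{\omega}\right|}{3}}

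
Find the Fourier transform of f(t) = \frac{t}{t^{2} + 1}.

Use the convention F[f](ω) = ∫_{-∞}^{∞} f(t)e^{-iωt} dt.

F(ω) = - i \pi e^{- \left|{\omega}\right|} \operatorname{sign}{\left(\omega \right)}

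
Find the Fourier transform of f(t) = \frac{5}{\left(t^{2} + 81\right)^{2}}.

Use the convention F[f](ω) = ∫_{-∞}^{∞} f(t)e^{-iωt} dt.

F(ω) = \frac{5 \pi \left(9 \left|{\omega}\right| + 1\right) e^{- 9 \left|{\omega}\right|}}{1458}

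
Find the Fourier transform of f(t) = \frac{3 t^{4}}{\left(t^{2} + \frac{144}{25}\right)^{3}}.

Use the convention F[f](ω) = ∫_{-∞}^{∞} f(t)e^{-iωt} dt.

F(ω) = \frac{3 \pi \left(48 \omega^{2} - 100 \left|{\omega}\right| + 25\right) e^{- \frac{12 \left|{\omega}\right|}{5}}}{160}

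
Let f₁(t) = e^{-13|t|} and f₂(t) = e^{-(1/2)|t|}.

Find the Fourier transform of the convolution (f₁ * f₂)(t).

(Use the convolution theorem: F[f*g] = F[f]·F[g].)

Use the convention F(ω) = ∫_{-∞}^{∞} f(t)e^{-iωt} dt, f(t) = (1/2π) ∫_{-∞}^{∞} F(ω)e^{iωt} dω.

F[f₁*f₂](ω) = \frac{104}{\left(\omega^{2} + 169\right) \left(4 \omega^{2} + 1\right)}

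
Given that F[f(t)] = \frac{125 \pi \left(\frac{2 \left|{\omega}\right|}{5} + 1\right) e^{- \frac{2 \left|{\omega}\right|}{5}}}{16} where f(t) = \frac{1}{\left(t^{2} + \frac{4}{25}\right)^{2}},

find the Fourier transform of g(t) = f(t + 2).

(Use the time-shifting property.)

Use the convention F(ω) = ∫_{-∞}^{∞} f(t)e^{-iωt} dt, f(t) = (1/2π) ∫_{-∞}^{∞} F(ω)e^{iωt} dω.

F[g](ω) = \frac{25 \pi \left(2 \left|{\omega}\right| + 5\right) e^{2 i \omega - \frac{2 \left|{\omega}\right|}{5}}}{16}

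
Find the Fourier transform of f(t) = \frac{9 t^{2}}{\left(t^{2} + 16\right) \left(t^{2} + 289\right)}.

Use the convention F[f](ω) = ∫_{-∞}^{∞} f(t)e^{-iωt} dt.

F(ω) = \frac{3 \pi \left(17 - 4 e^{13 \left|{\omega}\right|}\right) e^{- 17 \left|{\omega}\right|}}{91}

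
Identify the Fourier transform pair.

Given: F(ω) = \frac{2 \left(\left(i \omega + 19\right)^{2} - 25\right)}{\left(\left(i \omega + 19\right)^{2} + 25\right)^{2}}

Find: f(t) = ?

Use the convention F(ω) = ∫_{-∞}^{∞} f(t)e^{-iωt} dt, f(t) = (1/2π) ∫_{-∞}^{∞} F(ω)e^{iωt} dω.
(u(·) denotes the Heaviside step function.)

f(t) = 2 t e^{- 19 t} \cos{\left(5 t \right)} u\left(t\right)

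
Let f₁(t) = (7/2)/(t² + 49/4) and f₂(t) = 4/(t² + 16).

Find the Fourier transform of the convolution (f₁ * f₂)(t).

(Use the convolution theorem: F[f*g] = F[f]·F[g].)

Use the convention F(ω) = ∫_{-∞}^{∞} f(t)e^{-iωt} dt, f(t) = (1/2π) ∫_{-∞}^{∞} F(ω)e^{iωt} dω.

F[f₁*f₂](ω) = \pi^{2} e^{- \frac{15 \left|{\omega}\right|}{2}}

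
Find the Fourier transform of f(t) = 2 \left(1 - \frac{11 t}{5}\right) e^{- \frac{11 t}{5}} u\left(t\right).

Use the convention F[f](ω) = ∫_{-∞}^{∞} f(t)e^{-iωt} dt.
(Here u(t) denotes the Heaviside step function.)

F(ω) = \frac{50 i \omega}{- 25 \omega^{2} + 110 i \omega + 121}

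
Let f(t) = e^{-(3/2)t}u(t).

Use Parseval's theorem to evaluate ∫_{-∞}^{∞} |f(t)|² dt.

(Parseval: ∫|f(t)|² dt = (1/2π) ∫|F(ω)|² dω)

∫|f(t)|² dt = \frac{1}{3}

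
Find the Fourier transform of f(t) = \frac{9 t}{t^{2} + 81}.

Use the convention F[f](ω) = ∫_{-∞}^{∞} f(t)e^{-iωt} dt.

F(ω) = - 9 i \pi e^{- 9 \left|{\omega}\right|} \operatorname{sign}{\left(\omega \right)}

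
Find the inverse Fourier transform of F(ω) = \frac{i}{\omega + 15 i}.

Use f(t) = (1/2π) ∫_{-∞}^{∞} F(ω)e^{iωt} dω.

f(t) = e^{15 t} u\left(- t\right)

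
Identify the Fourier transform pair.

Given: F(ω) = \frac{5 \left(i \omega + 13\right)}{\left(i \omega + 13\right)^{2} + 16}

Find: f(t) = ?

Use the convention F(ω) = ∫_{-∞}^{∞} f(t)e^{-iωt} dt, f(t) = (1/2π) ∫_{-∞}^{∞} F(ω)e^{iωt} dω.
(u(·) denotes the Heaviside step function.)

f(t) = 5 e^{- 13 t} \cos{\left(4 t \right)} u\left(t\right)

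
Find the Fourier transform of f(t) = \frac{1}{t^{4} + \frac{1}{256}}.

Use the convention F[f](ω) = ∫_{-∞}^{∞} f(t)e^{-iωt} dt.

F(ω) = 64 \pi e^{- \frac{\sqrt{2} \left|{\omega}\right|}{8}} \sin{\left(\frac{\sqrt{2} \left|{\omega}\right|}{8} + \frac{\pi}{4} \right)}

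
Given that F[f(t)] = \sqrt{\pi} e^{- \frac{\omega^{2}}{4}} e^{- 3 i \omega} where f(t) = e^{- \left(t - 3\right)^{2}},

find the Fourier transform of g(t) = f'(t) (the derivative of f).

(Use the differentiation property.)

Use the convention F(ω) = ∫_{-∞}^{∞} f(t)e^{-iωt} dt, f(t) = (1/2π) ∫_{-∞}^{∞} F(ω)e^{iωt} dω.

F[g](ω) = i \sqrt{\pi} \omega e^{- \frac{\omega \left(\omega + 12 i\right)}{4}}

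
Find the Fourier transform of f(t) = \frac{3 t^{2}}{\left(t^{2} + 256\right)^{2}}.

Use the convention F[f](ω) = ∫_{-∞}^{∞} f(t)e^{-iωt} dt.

F(ω) = \frac{3 \pi \left(1 - 16 \left|{\omega}\right|\right) e^{- 16 \left|{\omega}\right|}}{32}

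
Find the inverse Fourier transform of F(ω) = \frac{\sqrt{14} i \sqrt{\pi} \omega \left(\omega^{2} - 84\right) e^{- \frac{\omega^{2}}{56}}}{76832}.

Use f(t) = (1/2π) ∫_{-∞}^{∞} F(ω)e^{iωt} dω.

f(t) = 4 t^{3} e^{- 14 t^{2}}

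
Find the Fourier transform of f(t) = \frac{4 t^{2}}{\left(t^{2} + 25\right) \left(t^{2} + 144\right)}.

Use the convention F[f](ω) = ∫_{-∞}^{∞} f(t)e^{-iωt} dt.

F(ω) = \frac{4 \pi \left(12 - 5 e^{7 \left|{\omega}\right|}\right) e^{- 12 \left|{\omega}\right|}}{119}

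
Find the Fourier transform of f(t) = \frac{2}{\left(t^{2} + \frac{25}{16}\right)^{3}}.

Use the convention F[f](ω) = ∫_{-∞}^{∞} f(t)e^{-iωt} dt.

F(ω) = \frac{16 \pi \left(25 \omega^{2} + 60 \left|{\omega}\right| + 48\right) e^{- \frac{5 \left|{\omega}\right|}{4}}}{3125}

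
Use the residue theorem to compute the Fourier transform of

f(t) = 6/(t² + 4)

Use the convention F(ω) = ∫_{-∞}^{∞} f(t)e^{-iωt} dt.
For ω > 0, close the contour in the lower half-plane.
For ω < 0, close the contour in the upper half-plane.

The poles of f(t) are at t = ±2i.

Let g(z) = f(z)e^{-iωz}; for large |z| the factor e^{-iωz} decays in the lower half-plane when ω > 0 and in the upper half-plane when ω < 0.

Case ω > 0 (lower half-plane, clockwise contour ⇒ F(ω) = -2πi·ΣRes):
  Res_{z = - 2 i} g(z) = \frac{3 i e^{- 2 \omega}}{2}
  F(ω) = -2πi·ΣRes = 3 \pi e^{- 2 \omega}

Case ω < 0 (upper half-plane, counterclockwise contour ⇒ F(ω) = +2πi·ΣRes):
  Res_{z = 2 i} g(z) = - \frac{3 i e^{2 \omega}}{2}
  F(ω) = 2πi·ΣRes = 3 \pi e^{2 \omega}

Both cases combine into a single formula in |ω|:

F(ω) = 3 \pi e^{- 2 \left|{\omega}\right|}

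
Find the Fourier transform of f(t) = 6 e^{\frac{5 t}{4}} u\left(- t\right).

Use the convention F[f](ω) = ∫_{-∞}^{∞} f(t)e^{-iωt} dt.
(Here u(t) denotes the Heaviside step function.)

F(ω) = - \frac{24}{4 i \omega - 5}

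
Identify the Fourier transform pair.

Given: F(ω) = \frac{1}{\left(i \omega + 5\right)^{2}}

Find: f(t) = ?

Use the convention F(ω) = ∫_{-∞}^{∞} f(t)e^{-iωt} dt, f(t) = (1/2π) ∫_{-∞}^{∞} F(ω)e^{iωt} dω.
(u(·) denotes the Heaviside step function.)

f(t) = t e^{- 5 t} u\left(t\right)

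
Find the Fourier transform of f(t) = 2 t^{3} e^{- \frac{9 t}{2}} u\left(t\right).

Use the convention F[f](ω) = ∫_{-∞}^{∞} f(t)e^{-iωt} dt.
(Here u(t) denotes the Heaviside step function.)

F(ω) = \frac{192}{\left(2 i \omega + 9\right)^{4}}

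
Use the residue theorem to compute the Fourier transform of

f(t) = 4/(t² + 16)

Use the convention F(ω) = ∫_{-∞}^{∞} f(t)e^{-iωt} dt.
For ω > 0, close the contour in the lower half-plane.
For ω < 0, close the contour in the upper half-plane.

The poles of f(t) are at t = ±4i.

Let g(z) = f(z)e^{-iωz}; for large |z| the factor e^{-iωz} decays in the lower half-plane when ω > 0 and in the upper half-plane when ω < 0.

Case ω > 0 (lower half-plane, clockwise contour ⇒ F(ω) = -2πi·ΣRes):
  Res_{z = - 4 i} g(z) = \frac{i e^{- 4 \omega}}{2}
  F(ω) = -2πi·ΣRes = \pi e^{- 4 \omega}

Case ω < 0 (upper half-plane, counterclockwise contour ⇒ F(ω) = +2πi·ΣRes):
  Res_{z = 4 i} g(z) = - \frac{i e^{4 \omega}}{2}
  F(ω) = 2πi·ΣRes = \pi e^{4 \omega}

Both cases combine into a single formula in |ω|:

F(ω) = \pi e^{- 4 \left|{\omega}\right|}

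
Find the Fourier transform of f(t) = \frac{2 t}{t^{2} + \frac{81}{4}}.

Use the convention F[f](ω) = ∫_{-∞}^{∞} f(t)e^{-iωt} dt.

F(ω) = - 2 i \pi e^{- \frac{9 \left|{\omega}\right|}{2}} \operatorname{sign}{\left(\omega \right)}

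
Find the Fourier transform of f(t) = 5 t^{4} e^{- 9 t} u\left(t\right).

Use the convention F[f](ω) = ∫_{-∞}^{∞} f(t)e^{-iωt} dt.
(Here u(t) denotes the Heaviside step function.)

F(ω) = \frac{120}{\left(i \omega + 9\right)^{5}}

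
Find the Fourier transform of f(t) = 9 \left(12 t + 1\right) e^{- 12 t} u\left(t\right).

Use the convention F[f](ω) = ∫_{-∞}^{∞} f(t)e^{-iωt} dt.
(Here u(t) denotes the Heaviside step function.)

F(ω) = \frac{9 \left(- i \omega - 24\right)}{\omega^{2} - 24 i \omega - 144}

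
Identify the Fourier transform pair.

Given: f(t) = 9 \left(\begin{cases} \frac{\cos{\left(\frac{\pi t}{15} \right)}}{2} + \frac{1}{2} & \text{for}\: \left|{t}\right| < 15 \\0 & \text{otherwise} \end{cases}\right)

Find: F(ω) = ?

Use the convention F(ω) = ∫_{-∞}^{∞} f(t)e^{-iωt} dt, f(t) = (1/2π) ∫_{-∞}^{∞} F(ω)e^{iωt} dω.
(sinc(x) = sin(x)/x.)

F(ω) = - \frac{135 \pi^{2} \operatorname{sinc}{\left(15 \omega \right)}}{225 \omega^{2} - \pi^{2}}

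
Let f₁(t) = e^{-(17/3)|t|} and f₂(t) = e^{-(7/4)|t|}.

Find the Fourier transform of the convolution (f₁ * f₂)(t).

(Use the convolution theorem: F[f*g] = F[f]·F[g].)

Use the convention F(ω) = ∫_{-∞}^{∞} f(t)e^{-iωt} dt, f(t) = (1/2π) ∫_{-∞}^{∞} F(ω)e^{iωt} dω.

F[f₁*f₂](ω) = \frac{5712}{144 \omega^{4} + 5065 \omega^{2} + 14161}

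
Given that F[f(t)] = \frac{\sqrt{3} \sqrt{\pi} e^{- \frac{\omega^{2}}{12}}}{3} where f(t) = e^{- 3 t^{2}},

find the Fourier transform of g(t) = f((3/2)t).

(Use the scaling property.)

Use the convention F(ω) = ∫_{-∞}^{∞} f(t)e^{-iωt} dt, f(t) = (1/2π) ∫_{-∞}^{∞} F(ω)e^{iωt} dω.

F[g](ω) = \frac{2 \sqrt{3} \sqrt{\pi} e^{- \frac{\omega^{2}}{27}}}{9}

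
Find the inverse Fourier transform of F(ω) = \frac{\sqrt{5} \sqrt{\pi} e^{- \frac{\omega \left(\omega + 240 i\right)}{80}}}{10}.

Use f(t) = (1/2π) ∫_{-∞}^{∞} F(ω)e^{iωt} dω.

f(t) = e^{- 20 \left(t - 3\right)^{2}}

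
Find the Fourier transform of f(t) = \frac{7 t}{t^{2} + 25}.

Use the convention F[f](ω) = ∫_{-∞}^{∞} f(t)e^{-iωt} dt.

F(ω) = - 7 i \pi e^{- 5 \left|{\omega}\right|} \operatorname{sign}{\left(\omega \right)}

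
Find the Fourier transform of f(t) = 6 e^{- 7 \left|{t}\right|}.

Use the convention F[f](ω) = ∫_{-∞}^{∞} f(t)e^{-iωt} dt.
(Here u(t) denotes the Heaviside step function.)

F(ω) = \frac{84}{\omega^{2} + 49}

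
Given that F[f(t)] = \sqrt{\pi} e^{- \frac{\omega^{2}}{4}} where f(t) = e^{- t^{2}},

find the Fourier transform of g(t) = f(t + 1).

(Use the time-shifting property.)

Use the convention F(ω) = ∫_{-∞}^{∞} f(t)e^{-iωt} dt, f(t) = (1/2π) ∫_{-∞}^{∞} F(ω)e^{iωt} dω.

F[g](ω) = \sqrt{\pi} e^{\omega \left(- \frac{\omega}{4} + i\right)}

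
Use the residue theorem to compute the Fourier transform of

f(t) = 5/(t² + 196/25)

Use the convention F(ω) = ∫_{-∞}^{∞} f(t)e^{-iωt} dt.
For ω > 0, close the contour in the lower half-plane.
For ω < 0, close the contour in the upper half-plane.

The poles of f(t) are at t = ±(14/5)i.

Let g(z) = f(z)e^{-iωz}; for large |z| the factor e^{-iωz} decays in the lower half-plane when ω > 0 and in the upper half-plane when ω < 0.

Case ω > 0 (lower half-plane, clockwise contour ⇒ F(ω) = -2πi·ΣRes):
  Res_{z = - \frac{14 i}{5}} g(z) = \frac{25 i e^{- \frac{14 \omega}{5}}}{28}
  F(ω) = -2πi·ΣRes = \frac{25 \pi e^{- \frac{14 \omega}{5}}}{14}

Case ω < 0 (upper half-plane, counterclockwise contour ⇒ F(ω) = +2πi·ΣRes):
  Res_{z = \frac{14 i}{5}} g(z) = - \frac{25 i e^{\frac{14 \omega}{5}}}{28}
  F(ω) = 2πi·ΣRes = \frac{25 \pi e^{\frac{14 \omega}{5}}}{14}

Both cases combine into a single formula in |ω|:

F(ω) = \frac{25 \pi e^{- \frac{14 \left|{\omega}\right|}{5}}}{14}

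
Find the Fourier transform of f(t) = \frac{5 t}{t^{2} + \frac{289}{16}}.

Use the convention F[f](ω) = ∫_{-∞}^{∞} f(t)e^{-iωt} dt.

F(ω) = - 5 i \pi e^{- \frac{17 \left|{\omega}\right|}{4}} \operatorname{sign}{\left(\omega \right)}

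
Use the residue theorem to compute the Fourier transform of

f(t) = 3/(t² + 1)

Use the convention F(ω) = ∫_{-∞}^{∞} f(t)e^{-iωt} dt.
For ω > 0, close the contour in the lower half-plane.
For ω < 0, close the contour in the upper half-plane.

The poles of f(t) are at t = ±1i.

Let g(z) = f(z)e^{-iωz}; for large |z| the factor e^{-iωz} decays in the lower half-plane when ω > 0 and in the upper half-plane when ω < 0.

Case ω > 0 (lower half-plane, clockwise contour ⇒ F(ω) = -2πi·ΣRes):
  Res_{z = - i} g(z) = \frac{3 i e^{- \omega}}{2}
  F(ω) = -2πi·ΣRes = 3 \pi e^{- \omega}

Case ω < 0 (upper half-plane, counterclockwise contour ⇒ F(ω) = +2πi·ΣRes):
  Res_{z = i} g(z) = - \frac{3 i e^{\omega}}{2}
  F(ω) = 2πi·ΣRes = 3 \pi e^{\omega}

Both cases combine into a single formula in |ω|:

F(ω) = 3 \pi e^{- \left|{\omega}\right|}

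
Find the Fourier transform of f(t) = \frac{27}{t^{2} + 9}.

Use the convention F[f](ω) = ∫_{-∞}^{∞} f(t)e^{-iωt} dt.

F(ω) = 9 \pi e^{- 3 \left|{\omega}\right|}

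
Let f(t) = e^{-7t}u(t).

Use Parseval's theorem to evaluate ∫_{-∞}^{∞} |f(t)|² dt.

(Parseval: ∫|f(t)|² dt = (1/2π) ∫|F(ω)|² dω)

∫|f(t)|² dt = \frac{1}{14}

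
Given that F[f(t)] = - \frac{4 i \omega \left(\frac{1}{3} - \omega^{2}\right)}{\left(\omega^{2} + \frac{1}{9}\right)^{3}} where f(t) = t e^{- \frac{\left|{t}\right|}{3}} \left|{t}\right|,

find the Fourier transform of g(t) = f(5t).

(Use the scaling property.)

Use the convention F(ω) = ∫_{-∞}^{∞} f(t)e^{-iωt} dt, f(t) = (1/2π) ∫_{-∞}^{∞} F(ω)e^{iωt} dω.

F[g](ω) = \frac{24300 i \omega \left(3 \omega^{2} - 25\right)}{\left(9 \omega^{2} + 25\right)^{3}}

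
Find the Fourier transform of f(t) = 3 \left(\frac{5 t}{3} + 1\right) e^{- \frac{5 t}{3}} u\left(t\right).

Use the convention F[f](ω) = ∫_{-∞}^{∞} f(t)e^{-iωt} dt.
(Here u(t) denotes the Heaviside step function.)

F(ω) = \frac{9 \left(- 3 i \omega - 10\right)}{9 \omega^{2} - 30 i \omega - 25}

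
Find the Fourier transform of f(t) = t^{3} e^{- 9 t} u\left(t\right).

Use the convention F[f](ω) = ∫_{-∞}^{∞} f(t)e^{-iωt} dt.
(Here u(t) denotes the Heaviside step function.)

F(ω) = \frac{6}{\left(i \omega + 9\right)^{4}}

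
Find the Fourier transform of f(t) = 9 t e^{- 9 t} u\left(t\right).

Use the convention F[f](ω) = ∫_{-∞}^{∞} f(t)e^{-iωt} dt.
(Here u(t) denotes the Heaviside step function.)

F(ω) = \frac{9}{\left(i \omega + 9\right)^{2}}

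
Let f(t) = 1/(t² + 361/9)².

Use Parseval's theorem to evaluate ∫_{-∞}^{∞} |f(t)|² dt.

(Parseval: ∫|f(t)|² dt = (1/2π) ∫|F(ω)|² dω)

∫|f(t)|² dt = \frac{10935 \pi}{14301947824}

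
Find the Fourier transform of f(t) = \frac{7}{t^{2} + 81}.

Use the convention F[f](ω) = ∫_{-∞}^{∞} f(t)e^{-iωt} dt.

F(ω) = \frac{7 \pi e^{- 9 \left|{\omega}\right|}}{9}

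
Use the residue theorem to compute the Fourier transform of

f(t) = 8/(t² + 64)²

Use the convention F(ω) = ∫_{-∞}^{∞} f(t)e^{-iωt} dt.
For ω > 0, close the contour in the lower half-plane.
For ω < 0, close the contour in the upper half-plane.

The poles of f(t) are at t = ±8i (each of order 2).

Let g(z) = f(z)e^{-iωz}; for large |z| the factor e^{-iωz} decays in the lower half-plane when ω > 0 and in the upper half-plane when ω < 0.

Case ω > 0 (lower half-plane, clockwise contour ⇒ F(ω) = -2πi·ΣRes):
  Res_{z = - 8 i} g(z) = \frac{i \left(8 \omega + 1\right) e^{- 8 \omega}}{256} (pole of order 2)
  F(ω) = -2πi·ΣRes = \frac{\pi \left(8 \omega + 1\right) e^{- 8 \omega}}{128}

Case ω < 0 (upper half-plane, counterclockwise contour ⇒ F(ω) = +2πi·ΣRes):
  Res_{z = 8 i} g(z) = \frac{i \left(8 \omega - 1\right) e^{8 \omega}}{256} (pole of order 2)
  F(ω) = 2πi·ΣRes = \frac{\pi \left(1 - 8 \omega\right) e^{8 \omega}}{128}

Both cases combine into a single formula in |ω|:

F(ω) = \frac{\pi \left(8 \left|{\omega}\right| + 1\right) e^{- 8 \left|{\omega}\right|}}{128}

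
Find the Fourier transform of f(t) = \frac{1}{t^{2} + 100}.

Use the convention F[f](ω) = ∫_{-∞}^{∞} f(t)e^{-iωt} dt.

F(ω) = \frac{\pi e^{- 10 \left|{\omega}\right|}}{10}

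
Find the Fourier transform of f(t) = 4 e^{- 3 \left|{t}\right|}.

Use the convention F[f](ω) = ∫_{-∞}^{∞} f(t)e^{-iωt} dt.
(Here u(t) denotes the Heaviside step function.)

F(ω) = \frac{24}{\omega^{2} + 9}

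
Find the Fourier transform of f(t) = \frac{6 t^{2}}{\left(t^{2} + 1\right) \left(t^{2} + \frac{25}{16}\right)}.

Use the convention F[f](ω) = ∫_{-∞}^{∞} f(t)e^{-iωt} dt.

F(ω) = - \frac{32 \pi e^{- \left|{\omega}\right|}}{3} + \frac{40 \pi e^{- \frac{5 \left|{\omega}\right|}{4}}}{3}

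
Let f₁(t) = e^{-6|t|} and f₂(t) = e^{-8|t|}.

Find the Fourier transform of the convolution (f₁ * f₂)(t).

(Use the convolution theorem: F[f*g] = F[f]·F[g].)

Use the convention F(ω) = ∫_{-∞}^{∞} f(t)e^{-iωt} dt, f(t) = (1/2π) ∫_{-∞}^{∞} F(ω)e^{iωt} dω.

F[f₁*f₂](ω) = \frac{192}{\left(\omega^{2} + 36\right) \left(\omega^{2} + 64\right)}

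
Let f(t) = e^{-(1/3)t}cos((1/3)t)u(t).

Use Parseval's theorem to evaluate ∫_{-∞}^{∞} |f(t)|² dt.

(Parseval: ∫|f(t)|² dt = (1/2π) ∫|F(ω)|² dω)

∫|f(t)|² dt = \frac{9}{8}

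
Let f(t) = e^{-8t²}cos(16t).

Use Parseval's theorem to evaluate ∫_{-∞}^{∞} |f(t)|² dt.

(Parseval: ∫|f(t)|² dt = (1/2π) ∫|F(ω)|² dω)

∫|f(t)|² dt = \frac{\sqrt{\pi} \left(1 + e^{16}\right)}{8 e^{16}}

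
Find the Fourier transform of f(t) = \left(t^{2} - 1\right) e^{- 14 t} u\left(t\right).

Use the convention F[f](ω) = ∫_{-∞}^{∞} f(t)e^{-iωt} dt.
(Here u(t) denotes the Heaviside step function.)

F(ω) = \frac{2 i \omega - \left(i \omega + 14\right)^{3} + 28}{\left(i \omega + 14\right)^{4}}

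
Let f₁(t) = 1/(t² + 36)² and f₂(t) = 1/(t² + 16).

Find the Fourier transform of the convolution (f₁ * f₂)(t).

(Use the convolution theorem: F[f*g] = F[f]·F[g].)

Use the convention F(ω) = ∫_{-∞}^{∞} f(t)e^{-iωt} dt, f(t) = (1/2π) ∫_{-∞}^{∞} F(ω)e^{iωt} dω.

F[f₁*f₂](ω) = \frac{\pi^{2} \left(6 \left|{\omega}\right| + 1\right) e^{- 10 \left|{\omega}\right|}}{1728}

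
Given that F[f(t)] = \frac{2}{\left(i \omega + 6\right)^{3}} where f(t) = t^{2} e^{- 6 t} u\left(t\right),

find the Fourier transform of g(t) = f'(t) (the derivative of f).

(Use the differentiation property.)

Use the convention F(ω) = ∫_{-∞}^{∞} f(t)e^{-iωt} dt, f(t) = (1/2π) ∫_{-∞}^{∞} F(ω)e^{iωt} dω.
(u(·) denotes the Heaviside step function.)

F[g](ω) = \frac{2 i \omega}{\left(i \omega + 6\right)^{3}}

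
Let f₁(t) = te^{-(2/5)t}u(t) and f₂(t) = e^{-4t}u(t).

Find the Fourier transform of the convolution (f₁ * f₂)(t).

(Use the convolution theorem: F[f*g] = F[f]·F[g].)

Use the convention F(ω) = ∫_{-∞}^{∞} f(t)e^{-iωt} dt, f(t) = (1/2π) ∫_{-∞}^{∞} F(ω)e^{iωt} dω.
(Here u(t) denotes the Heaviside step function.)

F[f₁*f₂](ω) = \frac{25}{\left(i \omega + 4\right) \left(5 i \omega + 2\right)^{2}}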